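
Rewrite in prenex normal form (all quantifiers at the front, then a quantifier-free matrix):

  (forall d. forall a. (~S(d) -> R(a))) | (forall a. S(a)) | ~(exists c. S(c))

First replace A → B with ¬A ∨ B.
  (forall d. forall a. (~~S(d) | R(a))) | (forall a. S(a)) | ~(exists c. S(c))
Drive negations inward (¬∀x A ≡ ∃x ¬A, ¬∃x A ≡ ∀x ¬A, De Morgan for ∧/∨):
  (forall d. forall a. (S(d) | R(a))) | (forall a. S(a)) | (forall c. ~S(c))
Rename bound variables to avoid capture: a↦z.
  (forall d. forall a. (S(d) | R(a))) | (forall z. S(z)) | (forall c. ~S(c))
Pull the quantifiers to the front (each side's bound variable is not free in the other side):
  forall d. forall a. forall z. forall c. (S(d) | R(a) | S(z) | ~S(c))

forall d. forall a. forall z. forall c. (S(d) | R(a) | S(z) | ~S(c))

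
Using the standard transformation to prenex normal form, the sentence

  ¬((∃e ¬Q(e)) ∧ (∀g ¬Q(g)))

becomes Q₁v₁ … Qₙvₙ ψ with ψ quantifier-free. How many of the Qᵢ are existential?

1

Push ¬ through the quantifiers and connectives to reach negation normal form:
  (∀e Q(e)) ∨ (∃g Q(g))
All bound variables are already distinct, so no renaming is needed.
Finally move all quantifiers to the prefix:
  ∀e ∃g (Q(e) ∨ Q(g))
The prefix is ∀e ∃g: 1 universal, 1 existential.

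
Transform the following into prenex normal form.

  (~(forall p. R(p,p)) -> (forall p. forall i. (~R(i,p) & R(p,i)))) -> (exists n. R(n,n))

exists p. exists w1. exists i. exists n. (~R(p,p) & (R(i,w1) | ~R(w1,i)) | R(n,n))

First replace A → B with ¬A ∨ B.
  ~(~~(forall p. R(p,p)) | (forall p. forall i. (~R(i,p) & R(p,i)))) | (exists n. R(n,n))
Push ¬ through the quantifiers and connectives to reach negation normal form:
  (exists p. ~R(p,p)) & (exists p. exists i. (R(i,p) | ~R(p,i))) | (exists n. R(n,n))
Give each quantifier a distinct variable: p↦w1.
  (exists p. ~R(p,p)) & (exists w1. exists i. (R(i,w1) | ~R(w1,i))) | (exists n. R(n,n))
Pull the quantifiers to the front (each side's bound variable is not free in the other side):
  exists p. exists w1. exists i. exists n. (~R(p,p) & (R(i,w1) | ~R(w1,i)) | R(n,n))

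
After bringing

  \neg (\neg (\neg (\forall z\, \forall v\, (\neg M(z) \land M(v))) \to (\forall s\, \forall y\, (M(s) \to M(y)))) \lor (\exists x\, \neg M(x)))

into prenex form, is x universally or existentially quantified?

Rewrite implications/biconditionals: A → B as ¬A ∨ B.
  \neg (\neg (\neg \neg (\forall z\, \forall v\, (\neg M(z) \land M(v))) \lor (\forall s\, \forall y\, (\neg M(s) \lor M(y)))) \lor (\exists x\, \neg M(x)))
Push ¬ through the quantifiers and connectives to reach negation normal form:
  ((\forall z\, \forall v\, (\neg M(z) \land M(v))) \lor (\forall s\, \forall y\, (\neg M(s) \lor M(y)))) \land (\forall x\, M(x))
All bound variables are already distinct, so no renaming is needed.
Pull the quantifiers to the front (each side's bound variable is not free in the other side):
  \forall z\, \forall v\, \forall s\, \forall y\, \forall x\, ((\neg M(z) \land M(v) \lor \neg M(s) \lor M(y)) \land M(x))
The quantifier \exists x sits under an odd number of negations (counting the antecedent side of each →), so it flips to \forall x.

universal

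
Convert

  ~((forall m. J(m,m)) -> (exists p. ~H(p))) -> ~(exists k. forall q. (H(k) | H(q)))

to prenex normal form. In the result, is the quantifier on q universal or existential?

First replace A → B with ¬A ∨ B.
  ~~(~(forall m. J(m,m)) | (exists p. ~H(p))) | ~(exists k. forall q. (H(k) | H(q)))
Push ¬ through the quantifiers and connectives to reach negation normal form:
  (exists m. ~J(m,m)) | (exists p. ~H(p)) | (forall k. exists q. (~H(k) & ~H(q)))
All bound variables are already distinct, so no renaming is needed.
Pull the quantifiers to the front (each side's bound variable is not free in the other side):
  exists m. exists p. forall k. exists q. (~J(m,m) | ~H(p) | ~H(k) & ~H(q))
The quantifier forall q sits under an odd number of negations (counting the antecedent side of each →), so it flips to exists q.

existential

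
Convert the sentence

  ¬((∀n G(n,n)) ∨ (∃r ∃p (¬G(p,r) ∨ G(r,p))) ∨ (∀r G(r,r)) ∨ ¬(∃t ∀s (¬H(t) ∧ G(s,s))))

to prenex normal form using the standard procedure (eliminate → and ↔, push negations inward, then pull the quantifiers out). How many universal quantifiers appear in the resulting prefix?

Drive negations inward (¬∀x A ≡ ∃x ¬A, ¬∃x A ≡ ∀x ¬A, De Morgan for ∧/∨):
  (∃n ¬G(n,n)) ∧ (∀r ∀p (G(p,r) ∧ ¬G(r,p))) ∧ (∃r ¬G(r,r)) ∧ (∃t ∀s (¬H(t) ∧ G(s,s)))
Standardize variables apart so no two quantifiers bind the same name: r↦w.
  (∃n ¬G(n,n)) ∧ (∀r ∀p (G(p,r) ∧ ¬G(r,p))) ∧ (∃w ¬G(w,w)) ∧ (∃t ∀s (¬H(t) ∧ G(s,s)))
Pull the quantifiers to the front (each side's bound variable is not free in the other side):
  ∃n ∀r ∀p ∃w ∃t ∀s (¬G(n,n) ∧ G(p,r) ∧ ¬G(r,p) ∧ ¬G(w,w) ∧ ¬H(t) ∧ G(s,s))
The prefix is ∃n ∀r ∀p ∃w ∃t ∀s: 3 universal, 3 existential.

3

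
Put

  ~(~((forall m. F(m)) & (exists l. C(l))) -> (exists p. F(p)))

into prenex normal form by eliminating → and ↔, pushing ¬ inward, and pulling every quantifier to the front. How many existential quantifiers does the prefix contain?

Rewrite implications/biconditionals: A → B as ¬A ∨ B.
  ~(~~((forall m. F(m)) & (exists l. C(l))) | (exists p. F(p)))
Push ¬ through the quantifiers and connectives to reach negation normal form:
  ((exists m. ~F(m)) | (forall l. ~C(l))) & (forall p. ~F(p))
Pull the quantifiers to the front (each side's bound variable is not free in the other side):
  exists m. forall l. forall p. ((~F(m) | ~C(l)) & ~F(p))
The prefix is exists m forall l forall p: 2 universal, 1 existential.

1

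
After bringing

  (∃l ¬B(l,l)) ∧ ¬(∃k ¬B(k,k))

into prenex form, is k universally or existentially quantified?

universal

Push ¬ through the quantifiers and connectives to reach negation normal form:
  (∃l ¬B(l,l)) ∧ (∀k B(k,k))
All bound variables are already distinct, so no renaming is needed.
Finally move all quantifiers to the prefix:
  ∃l ∀k (¬B(l,l) ∧ B(k,k))
The quantifier ∃k sits under an odd number of negations, so it flips to ∀k.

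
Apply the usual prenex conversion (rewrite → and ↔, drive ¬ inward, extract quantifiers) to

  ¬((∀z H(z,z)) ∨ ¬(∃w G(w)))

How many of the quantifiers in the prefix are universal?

Push ¬ through the quantifiers and connectives to reach negation normal form:
  (∃z ¬H(z,z)) ∧ (∃w G(w))
Pull the quantifiers to the front (each side's bound variable is not free in the other side):
  ∃z ∃w (¬H(z,z) ∧ G(w))
The prefix is ∃z ∃w: 0 universal, 2 existential.

0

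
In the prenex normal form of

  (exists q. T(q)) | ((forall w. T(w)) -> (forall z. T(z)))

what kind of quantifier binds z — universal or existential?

universal

First replace A → B with ¬A ∨ B.
  (exists q. T(q)) | ~(forall w. T(w)) | (forall z. T(z))
Push ¬ through the quantifiers and connectives to reach negation normal form:
  (exists q. T(q)) | (exists w. ~T(w)) | (forall z. T(z))
All bound variables are already distinct, so no renaming is needed.
Finally move all quantifiers to the prefix:
  exists q. exists w. forall z. (T(q) | ~T(w) | T(z))
The quantifier forall z sits under an even number of negations (counting the antecedent side of each →), so it remains universal.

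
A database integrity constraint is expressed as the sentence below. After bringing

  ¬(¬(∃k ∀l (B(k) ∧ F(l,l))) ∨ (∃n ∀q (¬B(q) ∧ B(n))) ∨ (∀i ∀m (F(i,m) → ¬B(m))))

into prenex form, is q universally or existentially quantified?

First replace A → B with ¬A ∨ B.
  ¬(¬(∃k ∀l (B(k) ∧ F(l,l))) ∨ (∃n ∀q (¬B(q) ∧ B(n))) ∨ (∀i ∀m (¬F(i,m) ∨ ¬B(m))))
Drive negations inward (¬∀x A ≡ ∃x ¬A, ¬∃x A ≡ ∀x ¬A, De Morgan for ∧/∨):
  (∃k ∀l (B(k) ∧ F(l,l))) ∧ (∀n ∃q (B(q) ∨ ¬B(n))) ∧ (∃i ∃m (F(i,m) ∧ B(m)))
All bound variables are already distinct, so no renaming is needed.
Finally move all quantifiers to the prefix:
  ∃k ∀l ∀n ∃q ∃i ∃m (B(k) ∧ F(l,l) ∧ (B(q) ∨ ¬B(n)) ∧ F(i,m) ∧ B(m))
The quantifier ∀q sits under an odd number of negations (counting the antecedent side of each →), so it flips to ∃q.

existential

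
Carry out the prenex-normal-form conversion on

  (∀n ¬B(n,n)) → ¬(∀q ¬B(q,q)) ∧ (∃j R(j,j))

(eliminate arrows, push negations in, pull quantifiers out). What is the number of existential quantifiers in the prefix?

Rewrite implications/biconditionals: A → B as ¬A ∨ B.
  ¬(∀n ¬B(n,n)) ∨ ¬(∀q ¬B(q,q)) ∧ (∃j R(j,j))
Drive negations inward (¬∀x A ≡ ∃x ¬A, ¬∃x A ≡ ∀x ¬A, De Morgan for ∧/∨):
  (∃n B(n,n)) ∨ (∃q B(q,q)) ∧ (∃j R(j,j))
All bound variables are already distinct, so no renaming is needed.
Finally move all quantifiers to the prefix:
  ∃n ∃q ∃j (B(n,n) ∨ B(q,q) ∧ R(j,j))
The prefix is ∃n ∃q ∃j: 0 universal, 3 existential.

3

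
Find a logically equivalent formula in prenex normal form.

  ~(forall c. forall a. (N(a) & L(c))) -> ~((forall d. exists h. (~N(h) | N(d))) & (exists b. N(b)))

Eliminate → and ↔ using ¬ and ∨.
  ~~(forall c. forall a. (N(a) & L(c))) | ~((forall d. exists h. (~N(h) | N(d))) & (exists b. N(b)))
Push ¬ through the quantifiers and connectives to reach negation normal form:
  (forall c. forall a. (N(a) & L(c))) | (exists d. forall h. (N(h) & ~N(d))) | (forall b. ~N(b))
All bound variables are already distinct, so no renaming is needed.
Extract every quantifier outward, since the variables are now distinct and don't occur free across branches:
  forall c. forall a. exists d. forall h. forall b. (N(a) & L(c) | N(h) & ~N(d) | ~N(b))

forall c. forall a. exists d. forall h. forall b. (N(a) & L(c) | N(h) & ~N(d) | ~N(b))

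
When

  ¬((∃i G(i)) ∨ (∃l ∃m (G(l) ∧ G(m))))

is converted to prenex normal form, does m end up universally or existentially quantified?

Drive negations inward (¬∀x A ≡ ∃x ¬A, ¬∃x A ≡ ∀x ¬A, De Morgan for ∧/∨):
  (∀i ¬G(i)) ∧ (∀l ∀m (¬G(l) ∨ ¬G(m)))
Pull the quantifiers to the front (each side's bound variable is not free in the other side):
  ∀i ∀l ∀m (¬G(i) ∧ (¬G(l) ∨ ¬G(m)))
The quantifier ∃m sits under an odd number of negations, so it flips to ∀m.

universal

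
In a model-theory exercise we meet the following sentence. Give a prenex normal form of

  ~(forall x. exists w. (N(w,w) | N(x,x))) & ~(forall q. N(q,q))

exists x. forall w. exists q. (~N(w,w) & ~N(x,x) & ~N(q,q))

Drive negations inward (¬∀x A ≡ ∃x ¬A, ¬∃x A ≡ ∀x ¬A, De Morgan for ∧/∨):
  (exists x. forall w. (~N(w,w) & ~N(x,x))) & (exists q. ~N(q,q))
All bound variables are already distinct, so no renaming is needed.
Extract every quantifier outward, since the variables are now distinct and don't occur free across branches:
  exists x. forall w. exists q. (~N(w,w) & ~N(x,x) & ~N(q,q))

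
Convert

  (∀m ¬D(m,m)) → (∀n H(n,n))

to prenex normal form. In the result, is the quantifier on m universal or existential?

existential

Rewrite implications/biconditionals: A → B as ¬A ∨ B.
  ¬(∀m ¬D(m,m)) ∨ (∀n H(n,n))
Push ¬ through the quantifiers and connectives to reach negation normal form:
  (∃m D(m,m)) ∨ (∀n H(n,n))
All bound variables are already distinct, so no renaming is needed.
Pull the quantifiers to the front (each side's bound variable is not free in the other side):
  ∃m ∀n (D(m,m) ∨ H(n,n))
The quantifier ∀m sits under an odd number of negations (counting the antecedent side of each →), so it flips to ∃m.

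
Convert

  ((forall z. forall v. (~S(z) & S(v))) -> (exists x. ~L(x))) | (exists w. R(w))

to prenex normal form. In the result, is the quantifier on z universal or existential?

Eliminate → and ↔ using ¬ and ∨.
  ~(forall z. forall v. (~S(z) & S(v))) | (exists x. ~L(x)) | (exists w. R(w))
Move each ¬ inward, flipping quantifiers it crosses:
  (exists z. exists v. (S(z) | ~S(v))) | (exists x. ~L(x)) | (exists w. R(w))
Finally move all quantifiers to the prefix:
  exists z. exists v. exists x. exists w. (S(z) | ~S(v) | ~L(x) | R(w))
The quantifier forall z sits under an odd number of negations (counting the antecedent side of each →), so it flips to exists z.

existential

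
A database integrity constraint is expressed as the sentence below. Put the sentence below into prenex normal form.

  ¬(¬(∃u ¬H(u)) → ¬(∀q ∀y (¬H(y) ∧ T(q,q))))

∀u ∀q ∀y (H(u) ∧ ¬H(y) ∧ T(q,q))

First replace A → B with ¬A ∨ B.
  ¬(¬¬(∃u ¬H(u)) ∨ ¬(∀q ∀y (¬H(y) ∧ T(q,q))))
Push ¬ through the quantifiers and connectives to reach negation normal form:
  (∀u H(u)) ∧ (∀q ∀y (¬H(y) ∧ T(q,q)))
All bound variables are already distinct, so no renaming is needed.
Extract every quantifier outward, since the variables are now distinct and don't occur free across branches:
  ∀u ∀q ∀y (H(u) ∧ ¬H(y) ∧ T(q,q))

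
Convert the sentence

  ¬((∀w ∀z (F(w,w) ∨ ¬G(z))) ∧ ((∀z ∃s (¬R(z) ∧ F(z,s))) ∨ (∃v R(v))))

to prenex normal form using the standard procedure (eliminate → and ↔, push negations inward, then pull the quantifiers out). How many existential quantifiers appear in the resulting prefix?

Push ¬ through the quantifiers and connectives to reach negation normal form:
  (∃w ∃z (¬F(w,w) ∧ G(z))) ∨ (∃z ∀s (R(z) ∨ ¬F(z,s))) ∧ (∀v ¬R(v))
Rename bound variables to avoid capture: z↦r.
  (∃w ∃z (¬F(w,w) ∧ G(z))) ∨ (∃r ∀s (R(r) ∨ ¬F(r,s))) ∧ (∀v ¬R(v))
Extract every quantifier outward, since the variables are now distinct and don't occur free across branches:
  ∃w ∃z ∃r ∀s ∀v (¬F(w,w) ∧ G(z) ∨ (R(r) ∨ ¬F(r,s)) ∧ ¬R(v))
The prefix is ∃w ∃z ∃r ∀s ∀v: 2 universal, 3 existential.

3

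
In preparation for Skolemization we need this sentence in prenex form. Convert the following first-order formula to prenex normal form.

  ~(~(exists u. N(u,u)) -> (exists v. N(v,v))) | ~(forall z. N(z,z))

forall u. forall v. exists z. (~N(u,u) & ~N(v,v) | ~N(z,z))

Eliminate → and ↔ using ¬ and ∨.
  ~(~~(exists u. N(u,u)) | (exists v. N(v,v))) | ~(forall z. N(z,z))
Move each ¬ inward, flipping quantifiers it crosses:
  (forall u. ~N(u,u)) & (forall v. ~N(v,v)) | (exists z. ~N(z,z))
All bound variables are already distinct, so no renaming is needed.
Finally move all quantifiers to the prefix:
  forall u. forall v. exists z. (~N(u,u) & ~N(v,v) | ~N(z,z))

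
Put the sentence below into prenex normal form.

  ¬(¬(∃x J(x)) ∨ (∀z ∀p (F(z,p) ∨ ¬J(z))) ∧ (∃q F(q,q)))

∃x ∃z ∃p ∀q (J(x) ∧ (¬F(z,p) ∧ J(z) ∨ ¬F(q,q)))

Move each ¬ inward, flipping quantifiers it crosses:
  (∃x J(x)) ∧ ((∃z ∃p (¬F(z,p) ∧ J(z))) ∨ (∀q ¬F(q,q)))
All bound variables are already distinct, so no renaming is needed.
Extract every quantifier outward, since the variables are now distinct and don't occur free across branches:
  ∃x ∃z ∃p ∀q (J(x) ∧ (¬F(z,p) ∧ J(z) ∨ ¬F(q,q)))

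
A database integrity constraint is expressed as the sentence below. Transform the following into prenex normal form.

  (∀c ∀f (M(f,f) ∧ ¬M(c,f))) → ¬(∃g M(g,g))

∃c ∃f ∀g (¬M(f,f) ∨ M(c,f) ∨ ¬M(g,g))

Rewrite implications/biconditionals: A → B as ¬A ∨ B.
  ¬(∀c ∀f (M(f,f) ∧ ¬M(c,f))) ∨ ¬(∃g M(g,g))
Drive negations inward (¬∀x A ≡ ∃x ¬A, ¬∃x A ≡ ∀x ¬A, De Morgan for ∧/∨):
  (∃c ∃f (¬M(f,f) ∨ M(c,f))) ∨ (∀g ¬M(g,g))
Pull the quantifiers to the front (each side's bound variable is not free in the other side):
  ∃c ∃f ∀g (¬M(f,f) ∨ M(c,f) ∨ ¬M(g,g))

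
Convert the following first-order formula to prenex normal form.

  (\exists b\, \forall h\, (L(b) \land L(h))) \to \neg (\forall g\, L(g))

\forall b\, \exists h\, \exists g\, (\neg L(b) \lor \neg L(h) \lor \neg L(g))

Rewrite implications/biconditionals: A → B as ¬A ∨ B.
  \neg (\exists b\, \forall h\, (L(b) \land L(h))) \lor \neg (\forall g\, L(g))
Move each ¬ inward, flipping quantifiers it crosses:
  (\forall b\, \exists h\, (\neg L(b) \lor \neg L(h))) \lor (\exists g\, \neg L(g))
Finally move all quantifiers to the prefix:
  \forall b\, \exists h\, \exists g\, (\neg L(b) \lor \neg L(h) \lor \neg L(g))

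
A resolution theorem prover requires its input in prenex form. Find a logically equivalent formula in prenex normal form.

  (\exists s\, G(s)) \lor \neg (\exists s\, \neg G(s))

\exists s\, \forall x1\, (G(s) \lor G(x1))

Push ¬ through the quantifiers and connectives to reach negation normal form:
  (\exists s\, G(s)) \lor (\forall s\, G(s))
Rename bound variables to avoid capture: s↦x1.
  (\exists s\, G(s)) \lor (\forall x1\, G(x1))
Pull the quantifiers to the front (each side's bound variable is not free in the other side):
  \exists s\, \forall x1\, (G(s) \lor G(x1))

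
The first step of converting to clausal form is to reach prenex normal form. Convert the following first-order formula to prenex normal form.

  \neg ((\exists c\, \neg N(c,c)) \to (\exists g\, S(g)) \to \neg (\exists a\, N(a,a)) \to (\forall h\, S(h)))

\exists c\, \exists g\, \forall a\, \exists h\, (\neg N(c,c) \land S(g) \land \neg N(a,a) \land \neg S(h))

Eliminate → and ↔ using ¬ and ∨.
  \neg (\neg (\exists c\, \neg N(c,c)) \lor \neg (\exists g\, S(g)) \lor \neg \neg (\exists a\, N(a,a)) \lor (\forall h\, S(h)))
Move each ¬ inward, flipping quantifiers it crosses:
  (\exists c\, \neg N(c,c)) \land (\exists g\, S(g)) \land (\forall a\, \neg N(a,a)) \land (\exists h\, \neg S(h))
Extract every quantifier outward, since the variables are now distinct and don't occur free across branches:
  \exists c\, \exists g\, \forall a\, \exists h\, (\neg N(c,c) \land S(g) \land \neg N(a,a) \land \neg S(h))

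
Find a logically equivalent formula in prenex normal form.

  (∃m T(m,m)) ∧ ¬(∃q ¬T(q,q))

Push ¬ through the quantifiers and connectives to reach negation normal form:
  (∃m T(m,m)) ∧ (∀q T(q,q))
All bound variables are already distinct, so no renaming is needed.
Finally move all quantifiers to the prefix:
  ∃m ∀q (T(m,m) ∧ T(q,q))

∃m ∀q (T(m,m) ∧ T(q,q))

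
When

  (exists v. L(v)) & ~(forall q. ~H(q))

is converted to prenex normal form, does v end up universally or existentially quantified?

existential

Push ¬ through the quantifiers and connectives to reach negation normal form:
  (exists v. L(v)) & (exists q. H(q))
All bound variables are already distinct, so no renaming is needed.
Pull the quantifiers to the front (each side's bound variable is not free in the other side):
  exists v. exists q. (L(v) & H(q))
The quantifier exists v sits under an even number of negations, so it remains existential.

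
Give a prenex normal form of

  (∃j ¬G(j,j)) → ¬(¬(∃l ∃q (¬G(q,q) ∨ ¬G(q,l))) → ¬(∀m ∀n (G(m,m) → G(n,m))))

First replace A → B with ¬A ∨ B.
  ¬(∃j ¬G(j,j)) ∨ ¬(¬¬(∃l ∃q (¬G(q,q) ∨ ¬G(q,l))) ∨ ¬(∀m ∀n (¬G(m,m) ∨ G(n,m))))
Drive negations inward (¬∀x A ≡ ∃x ¬A, ¬∃x A ≡ ∀x ¬A, De Morgan for ∧/∨):
  (∀j G(j,j)) ∨ (∀l ∀q (G(q,q) ∧ G(q,l))) ∧ (∀m ∀n (¬G(m,m) ∨ G(n,m)))
Extract every quantifier outward, since the variables are now distinct and don't occur free across branches:
  ∀j ∀l ∀q ∀m ∀n (G(j,j) ∨ G(q,q) ∧ G(q,l) ∧ (¬G(m,m) ∨ G(n,m)))

∀j ∀l ∀q ∀m ∀n (G(j,j) ∨ G(q,q) ∧ G(q,l) ∧ (¬G(m,m) ∨ G(n,m)))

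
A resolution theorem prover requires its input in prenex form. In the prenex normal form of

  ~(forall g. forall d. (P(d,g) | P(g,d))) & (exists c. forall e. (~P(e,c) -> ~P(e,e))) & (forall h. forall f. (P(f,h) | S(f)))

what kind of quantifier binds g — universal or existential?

First replace A → B with ¬A ∨ B.
  ~(forall g. forall d. (P(d,g) | P(g,d))) & (exists c. forall e. (~~P(e,c) | ~P(e,e))) & (forall h. forall f. (P(f,h) | S(f)))
Drive negations inward (¬∀x A ≡ ∃x ¬A, ¬∃x A ≡ ∀x ¬A, De Morgan for ∧/∨):
  (exists g. exists d. (~P(d,g) & ~P(g,d))) & (exists c. forall e. (P(e,c) | ~P(e,e))) & (forall h. forall f. (P(f,h) | S(f)))
All bound variables are already distinct, so no renaming is needed.
Extract every quantifier outward, since the variables are now distinct and don't occur free across branches:
  exists g. exists d. exists c. forall e. forall h. forall f. (~P(d,g) & ~P(g,d) & (P(e,c) | ~P(e,e)) & (P(f,h) | S(f)))
The quantifier forall g sits under an odd number of negations (counting the antecedent side of each →), so it flips to exists g.

existential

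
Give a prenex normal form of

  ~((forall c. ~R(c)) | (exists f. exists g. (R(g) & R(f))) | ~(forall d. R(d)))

Push ¬ through the quantifiers and connectives to reach negation normal form:
  (exists c. R(c)) & (forall f. forall g. (~R(g) | ~R(f))) & (forall d. R(d))
All bound variables are already distinct, so no renaming is needed.
Finally move all quantifiers to the prefix:
  exists c. forall f. forall g. forall d. (R(c) & (~R(g) | ~R(f)) & R(d))

exists c. forall f. forall g. forall d. (R(c) & (~R(g) | ~R(f)) & R(d))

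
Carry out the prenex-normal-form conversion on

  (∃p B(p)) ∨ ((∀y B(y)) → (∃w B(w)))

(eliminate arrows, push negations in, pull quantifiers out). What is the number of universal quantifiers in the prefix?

First replace A → B with ¬A ∨ B.
  (∃p B(p)) ∨ ¬(∀y B(y)) ∨ (∃w B(w))
Push ¬ through the quantifiers and connectives to reach negation normal form:
  (∃p B(p)) ∨ (∃y ¬B(y)) ∨ (∃w B(w))
All bound variables are already distinct, so no renaming is needed.
Pull the quantifiers to the front (each side's bound variable is not free in the other side):
  ∃p ∃y ∃w (B(p) ∨ ¬B(y) ∨ B(w))
The prefix is ∃p ∃y ∃w: 0 universal, 3 existential.

0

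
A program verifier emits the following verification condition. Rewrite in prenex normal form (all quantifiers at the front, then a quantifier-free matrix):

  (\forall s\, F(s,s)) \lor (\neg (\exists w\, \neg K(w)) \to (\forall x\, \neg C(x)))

Rewrite implications/biconditionals: A → B as ¬A ∨ B.
  (\forall s\, F(s,s)) \lor \neg \neg (\exists w\, \neg K(w)) \lor (\forall x\, \neg C(x))
Drive negations inward (¬∀x A ≡ ∃x ¬A, ¬∃x A ≡ ∀x ¬A, De Morgan for ∧/∨):
  (\forall s\, F(s,s)) \lor (\exists w\, \neg K(w)) \lor (\forall x\, \neg C(x))
All bound variables are already distinct, so no renaming is needed.
Finally move all quantifiers to the prefix:
  \forall s\, \exists w\, \forall x\, (F(s,s) \lor \neg K(w) \lor \neg C(x))

\forall s\, \exists w\, \forall x\, (F(s,s) \lor \neg K(w) \lor \neg C(x))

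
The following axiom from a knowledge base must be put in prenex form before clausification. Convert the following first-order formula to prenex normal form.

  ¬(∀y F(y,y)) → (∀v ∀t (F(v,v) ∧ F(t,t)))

∀y ∀v ∀t (F(y,y) ∨ F(v,v) ∧ F(t,t))

Rewrite implications/biconditionals: A → B as ¬A ∨ B.
  ¬¬(∀y F(y,y)) ∨ (∀v ∀t (F(v,v) ∧ F(t,t)))
Drive negations inward (¬∀x A ≡ ∃x ¬A, ¬∃x A ≡ ∀x ¬A, De Morgan for ∧/∨):
  (∀y F(y,y)) ∨ (∀v ∀t (F(v,v) ∧ F(t,t)))
All bound variables are already distinct, so no renaming is needed.
Pull the quantifiers to the front (each side's bound variable is not free in the other side):
  ∀y ∀v ∀t (F(y,y) ∨ F(v,v) ∧ F(t,t))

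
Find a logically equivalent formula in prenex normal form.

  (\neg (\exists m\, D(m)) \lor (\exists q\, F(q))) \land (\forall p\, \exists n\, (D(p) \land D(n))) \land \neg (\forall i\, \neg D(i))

Move each ¬ inward, flipping quantifiers it crosses:
  ((\forall m\, \neg D(m)) \lor (\exists q\, F(q))) \land (\forall p\, \exists n\, (D(p) \land D(n))) \land (\exists i\, D(i))
All bound variables are already distinct, so no renaming is needed.
Extract every quantifier outward, since the variables are now distinct and don't occur free across branches:
  \forall m\, \exists q\, \forall p\, \exists n\, \exists i\, ((\neg D(m) \lor F(q)) \land D(p) \land D(n) \land D(i))

\forall m\, \exists q\, \forall p\, \exists n\, \exists i\, ((\neg D(m) \lor F(q)) \land D(p) \land D(n) \land D(i))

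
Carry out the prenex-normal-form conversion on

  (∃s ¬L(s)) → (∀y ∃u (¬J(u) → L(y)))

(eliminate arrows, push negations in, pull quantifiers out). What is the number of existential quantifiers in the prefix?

First replace A → B with ¬A ∨ B.
  ¬(∃s ¬L(s)) ∨ (∀y ∃u (¬¬J(u) ∨ L(y)))
Push ¬ through the quantifiers and connectives to reach negation normal form:
  (∀s L(s)) ∨ (∀y ∃u (J(u) ∨ L(y)))
Finally move all quantifiers to the prefix:
  ∀s ∀y ∃u (L(s) ∨ J(u) ∨ L(y))
The prefix is ∀s ∀y ∃u: 2 universal, 1 existential.

1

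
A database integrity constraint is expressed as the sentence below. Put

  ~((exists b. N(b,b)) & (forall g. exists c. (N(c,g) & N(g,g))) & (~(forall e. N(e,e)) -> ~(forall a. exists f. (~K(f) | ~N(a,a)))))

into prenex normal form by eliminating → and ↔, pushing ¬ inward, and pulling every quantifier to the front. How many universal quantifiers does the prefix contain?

Rewrite implications/biconditionals: A → B as ¬A ∨ B.
  ~((exists b. N(b,b)) & (forall g. exists c. (N(c,g) & N(g,g))) & (~~(forall e. N(e,e)) | ~(forall a. exists f. (~K(f) | ~N(a,a)))))
Move each ¬ inward, flipping quantifiers it crosses:
  (forall b. ~N(b,b)) | (exists g. forall c. (~N(c,g) | ~N(g,g))) | (exists e. ~N(e,e)) & (forall a. exists f. (~K(f) | ~N(a,a)))
All bound variables are already distinct, so no renaming is needed.
Finally move all quantifiers to the prefix:
  forall b. exists g. forall c. exists e. forall a. exists f. (~N(b,b) | ~N(c,g) | ~N(g,g) | ~N(e,e) & (~K(f) | ~N(a,a)))
The prefix is forall b exists g forall c exists e forall a exists f: 3 universal, 3 existential.

3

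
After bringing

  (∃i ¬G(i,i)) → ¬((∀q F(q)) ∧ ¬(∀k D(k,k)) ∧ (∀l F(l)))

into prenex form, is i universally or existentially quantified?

Rewrite implications/biconditionals: A → B as ¬A ∨ B.
  ¬(∃i ¬G(i,i)) ∨ ¬((∀q F(q)) ∧ ¬(∀k D(k,k)) ∧ (∀l F(l)))
Drive negations inward (¬∀x A ≡ ∃x ¬A, ¬∃x A ≡ ∀x ¬A, De Morgan for ∧/∨):
  (∀i G(i,i)) ∨ (∃q ¬F(q)) ∨ (∀k D(k,k)) ∨ (∃l ¬F(l))
All bound variables are already distinct, so no renaming is needed.
Finally move all quantifiers to the prefix:
  ∀i ∃q ∀k ∃l (G(i,i) ∨ ¬F(q) ∨ D(k,k) ∨ ¬F(l))
The quantifier ∃i sits under an odd number of negations (counting the antecedent side of each →), so it flips to ∀i.

universal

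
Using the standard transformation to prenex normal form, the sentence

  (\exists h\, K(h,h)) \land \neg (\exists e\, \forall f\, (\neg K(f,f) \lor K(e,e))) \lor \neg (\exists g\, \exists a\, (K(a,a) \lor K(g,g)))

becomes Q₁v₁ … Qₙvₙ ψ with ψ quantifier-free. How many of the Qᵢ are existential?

Push ¬ through the quantifiers and connectives to reach negation normal form:
  (\exists h\, K(h,h)) \land (\forall e\, \exists f\, (K(f,f) \land \neg K(e,e))) \lor (\forall g\, \forall a\, (\neg K(a,a) \land \neg K(g,g)))
All bound variables are already distinct, so no renaming is needed.
Extract every quantifier outward, since the variables are now distinct and don't occur free across branches:
  \exists h\, \forall e\, \exists f\, \forall g\, \forall a\, (K(h,h) \land K(f,f) \land \neg K(e,e) \lor \neg K(a,a) \land \neg K(g,g))
The prefix is \exists h \forall e \exists f \forall g \forall a: 3 universal, 2 existential.

2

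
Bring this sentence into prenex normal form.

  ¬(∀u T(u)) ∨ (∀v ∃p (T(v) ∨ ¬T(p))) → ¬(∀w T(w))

Eliminate → and ↔ using ¬ and ∨.
  ¬(¬(∀u T(u)) ∨ (∀v ∃p (T(v) ∨ ¬T(p)))) ∨ ¬(∀w T(w))
Move each ¬ inward, flipping quantifiers it crosses:
  (∀u T(u)) ∧ (∃v ∀p (¬T(v) ∧ T(p))) ∨ (∃w ¬T(w))
Extract every quantifier outward, since the variables are now distinct and don't occur free across branches:
  ∀u ∃v ∀p ∃w (T(u) ∧ ¬T(v) ∧ T(p) ∨ ¬T(w))

∀u ∃v ∀p ∃w (T(u) ∧ ¬T(v) ∧ T(p) ∨ ¬T(w))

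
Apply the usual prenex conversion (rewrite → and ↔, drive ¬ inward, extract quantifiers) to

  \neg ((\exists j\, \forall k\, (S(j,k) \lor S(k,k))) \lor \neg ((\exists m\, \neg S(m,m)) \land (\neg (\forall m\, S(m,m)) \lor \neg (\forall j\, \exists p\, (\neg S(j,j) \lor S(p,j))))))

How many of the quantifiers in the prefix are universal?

Push ¬ through the quantifiers and connectives to reach negation normal form:
  (\forall j\, \exists k\, (\neg S(j,k) \land \neg S(k,k))) \land (\exists m\, \neg S(m,m)) \land ((\exists m\, \neg S(m,m)) \lor (\exists j\, \forall p\, (S(j,j) \land \neg S(p,j))))
Standardize variables apart so no two quantifiers bind the same name: m↦r, j↦y1.
  (\forall j\, \exists k\, (\neg S(j,k) \land \neg S(k,k))) \land (\exists m\, \neg S(m,m)) \land ((\exists r\, \neg S(r,r)) \lor (\exists y1\, \forall p\, (S(y1,y1) \land \neg S(p,y1))))
Finally move all quantifiers to the prefix:
  \forall j\, \exists k\, \exists m\, \exists r\, \exists y1\, \forall p\, (\neg S(j,k) \land \neg S(k,k) \land \neg S(m,m) \land (\neg S(r,r) \lor S(y1,y1) \land \neg S(p,y1)))
The prefix is \forall j \exists k \exists m \exists r \exists y1 \forall p: 2 universal, 4 existential.

2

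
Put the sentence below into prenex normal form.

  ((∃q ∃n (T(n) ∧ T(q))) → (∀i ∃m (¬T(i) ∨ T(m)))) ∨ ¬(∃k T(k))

Eliminate → and ↔ using ¬ and ∨.
  ¬(∃q ∃n (T(n) ∧ T(q))) ∨ (∀i ∃m (¬T(i) ∨ T(m))) ∨ ¬(∃k T(k))
Move each ¬ inward, flipping quantifiers it crosses:
  (∀q ∀n (¬T(n) ∨ ¬T(q))) ∨ (∀i ∃m (¬T(i) ∨ T(m))) ∨ (∀k ¬T(k))
All bound variables are already distinct, so no renaming is needed.
Finally move all quantifiers to the prefix:
  ∀q ∀n ∀i ∃m ∀k (¬T(n) ∨ ¬T(q) ∨ ¬T(i) ∨ T(m) ∨ ¬T(k))

∀q ∀n ∀i ∃m ∀k (¬T(n) ∨ ¬T(q) ∨ ¬T(i) ∨ T(m) ∨ ¬T(k))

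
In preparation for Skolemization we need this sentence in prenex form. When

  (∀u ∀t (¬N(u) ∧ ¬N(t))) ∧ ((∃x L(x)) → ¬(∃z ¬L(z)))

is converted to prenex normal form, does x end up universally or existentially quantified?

Rewrite implications/biconditionals: A → B as ¬A ∨ B.
  (∀u ∀t (¬N(u) ∧ ¬N(t))) ∧ (¬(∃x L(x)) ∨ ¬(∃z ¬L(z)))
Push ¬ through the quantifiers and connectives to reach negation normal form:
  (∀u ∀t (¬N(u) ∧ ¬N(t))) ∧ ((∀x ¬L(x)) ∨ (∀z L(z)))
All bound variables are already distinct, so no renaming is needed.
Finally move all quantifiers to the prefix:
  ∀u ∀t ∀x ∀z (¬N(u) ∧ ¬N(t) ∧ (¬L(x) ∨ L(z)))
The quantifier ∃x sits under an odd number of negations (counting the antecedent side of each →), so it flips to ∀x.

universal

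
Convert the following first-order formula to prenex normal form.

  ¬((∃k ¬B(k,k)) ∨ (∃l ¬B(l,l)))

Drive negations inward (¬∀x A ≡ ∃x ¬A, ¬∃x A ≡ ∀x ¬A, De Morgan for ∧/∨):
  (∀k B(k,k)) ∧ (∀l B(l,l))
Extract every quantifier outward, since the variables are now distinct and don't occur free across branches:
  ∀k ∀l (B(k,k) ∧ B(l,l))

∀k ∀l (B(k,k) ∧ B(l,l))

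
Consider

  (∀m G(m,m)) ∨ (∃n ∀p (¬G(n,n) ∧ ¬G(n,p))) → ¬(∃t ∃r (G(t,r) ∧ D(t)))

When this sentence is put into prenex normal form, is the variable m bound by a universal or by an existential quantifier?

existential

First replace A → B with ¬A ∨ B.
  ¬((∀m G(m,m)) ∨ (∃n ∀p (¬G(n,n) ∧ ¬G(n,p)))) ∨ ¬(∃t ∃r (G(t,r) ∧ D(t)))
Move each ¬ inward, flipping quantifiers it crosses:
  (∃m ¬G(m,m)) ∧ (∀n ∃p (G(n,n) ∨ G(n,p))) ∨ (∀t ∀r (¬G(t,r) ∨ ¬D(t)))
Extract every quantifier outward, since the variables are now distinct and don't occur free across branches:
  ∃m ∀n ∃p ∀t ∀r (¬G(m,m) ∧ (G(n,n) ∨ G(n,p)) ∨ ¬G(t,r) ∨ ¬D(t))
The quantifier ∀m sits under an odd number of negations (counting the antecedent side of each →), so it flips to ∃m.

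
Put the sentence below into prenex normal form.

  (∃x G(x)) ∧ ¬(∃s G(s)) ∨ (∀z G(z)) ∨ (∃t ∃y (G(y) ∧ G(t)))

∃x ∀s ∀z ∃t ∃y (G(x) ∧ ¬G(s) ∨ G(z) ∨ G(y) ∧ G(t))

Drive negations inward (¬∀x A ≡ ∃x ¬A, ¬∃x A ≡ ∀x ¬A, De Morgan for ∧/∨):
  (∃x G(x)) ∧ (∀s ¬G(s)) ∨ (∀z G(z)) ∨ (∃t ∃y (G(y) ∧ G(t)))
All bound variables are already distinct, so no renaming is needed.
Pull the quantifiers to the front (each side's bound variable is not free in the other side):
  ∃x ∀s ∀z ∃t ∃y (G(x) ∧ ¬G(s) ∨ G(z) ∨ G(y) ∧ G(t))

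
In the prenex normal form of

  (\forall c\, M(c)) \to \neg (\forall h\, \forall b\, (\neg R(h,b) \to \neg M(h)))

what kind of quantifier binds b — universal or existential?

existential

Rewrite implications/biconditionals: A → B as ¬A ∨ B.
  \neg (\forall c\, M(c)) \lor \neg (\forall h\, \forall b\, (\neg \neg R(h,b) \lor \neg M(h)))
Drive negations inward (¬∀x A ≡ ∃x ¬A, ¬∃x A ≡ ∀x ¬A, De Morgan for ∧/∨):
  (\exists c\, \neg M(c)) \lor (\exists h\, \exists b\, (\neg R(h,b) \land M(h)))
All bound variables are already distinct, so no renaming is needed.
Finally move all quantifiers to the prefix:
  \exists c\, \exists h\, \exists b\, (\neg M(c) \lor \neg R(h,b) \land M(h))
The quantifier \forall b sits under an odd number of negations (counting the antecedent side of each →), so it flips to \exists b.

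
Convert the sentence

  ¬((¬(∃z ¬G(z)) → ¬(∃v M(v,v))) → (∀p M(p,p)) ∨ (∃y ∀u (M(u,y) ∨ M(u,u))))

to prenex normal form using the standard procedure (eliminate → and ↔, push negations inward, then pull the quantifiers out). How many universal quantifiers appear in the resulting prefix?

2

First replace A → B with ¬A ∨ B.
  ¬(¬(¬¬(∃z ¬G(z)) ∨ ¬(∃v M(v,v))) ∨ (∀p M(p,p)) ∨ (∃y ∀u (M(u,y) ∨ M(u,u))))
Push ¬ through the quantifiers and connectives to reach negation normal form:
  ((∃z ¬G(z)) ∨ (∀v ¬M(v,v))) ∧ (∃p ¬M(p,p)) ∧ (∀y ∃u (¬M(u,y) ∧ ¬M(u,u)))
Pull the quantifiers to the front (each side's bound variable is not free in the other side):
  ∃z ∀v ∃p ∀y ∃u ((¬G(z) ∨ ¬M(v,v)) ∧ ¬M(p,p) ∧ ¬M(u,y) ∧ ¬M(u,u))
The prefix is ∃z ∀v ∃p ∀y ∃u: 2 universal, 3 existential.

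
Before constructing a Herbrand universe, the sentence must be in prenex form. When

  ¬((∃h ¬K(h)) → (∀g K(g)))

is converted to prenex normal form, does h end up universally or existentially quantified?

Rewrite implications/biconditionals: A → B as ¬A ∨ B.
  ¬(¬(∃h ¬K(h)) ∨ (∀g K(g)))
Push ¬ through the quantifiers and connectives to reach negation normal form:
  (∃h ¬K(h)) ∧ (∃g ¬K(g))
All bound variables are already distinct, so no renaming is needed.
Extract every quantifier outward, since the variables are now distinct and don't occur free across branches:
  ∃h ∃g (¬K(h) ∧ ¬K(g))
The quantifier ∃h sits under an even number of negations (counting the antecedent side of each →), so it remains existential.

existential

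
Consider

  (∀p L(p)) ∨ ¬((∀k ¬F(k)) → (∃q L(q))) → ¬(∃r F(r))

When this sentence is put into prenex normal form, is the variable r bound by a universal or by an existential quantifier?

First replace A → B with ¬A ∨ B.
  ¬((∀p L(p)) ∨ ¬(¬(∀k ¬F(k)) ∨ (∃q L(q)))) ∨ ¬(∃r F(r))
Move each ¬ inward, flipping quantifiers it crosses:
  (∃p ¬L(p)) ∧ ((∃k F(k)) ∨ (∃q L(q))) ∨ (∀r ¬F(r))
All bound variables are already distinct, so no renaming is needed.
Extract every quantifier outward, since the variables are now distinct and don't occur free across branches:
  ∃p ∃k ∃q ∀r (¬L(p) ∧ (F(k) ∨ L(q)) ∨ ¬F(r))
The quantifier ∃r sits under an odd number of negations (counting the antecedent side of each →), so it flips to ∀r.

universal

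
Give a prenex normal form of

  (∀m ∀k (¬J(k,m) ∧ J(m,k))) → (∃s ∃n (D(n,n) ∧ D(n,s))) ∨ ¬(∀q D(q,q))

∃m ∃k ∃s ∃n ∃q (J(k,m) ∨ ¬J(m,k) ∨ D(n,n) ∧ D(n,s) ∨ ¬D(q,q))

Rewrite implications/biconditionals: A → B as ¬A ∨ B.
  ¬(∀m ∀k (¬J(k,m) ∧ J(m,k))) ∨ (∃s ∃n (D(n,n) ∧ D(n,s))) ∨ ¬(∀q D(q,q))
Push ¬ through the quantifiers and connectives to reach negation normal form:
  (∃m ∃k (J(k,m) ∨ ¬J(m,k))) ∨ (∃s ∃n (D(n,n) ∧ D(n,s))) ∨ (∃q ¬D(q,q))
Pull the quantifiers to the front (each side's bound variable is not free in the other side):
  ∃m ∃k ∃s ∃n ∃q (J(k,m) ∨ ¬J(m,k) ∨ D(n,n) ∧ D(n,s) ∨ ¬D(q,q))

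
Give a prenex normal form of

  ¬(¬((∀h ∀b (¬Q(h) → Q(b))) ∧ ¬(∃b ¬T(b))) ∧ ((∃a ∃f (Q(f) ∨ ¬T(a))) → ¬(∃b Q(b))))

∀h ∀b ∀z1 ∃a ∃f ∃y ((Q(h) ∨ Q(b)) ∧ T(z1) ∨ (Q(f) ∨ ¬T(a)) ∧ Q(y))

Eliminate → and ↔ using ¬ and ∨.
  ¬(¬((∀h ∀b (¬¬Q(h) ∨ Q(b))) ∧ ¬(∃b ¬T(b))) ∧ (¬(∃a ∃f (Q(f) ∨ ¬T(a))) ∨ ¬(∃b Q(b))))
Push ¬ through the quantifiers and connectives to reach negation normal form:
  (∀h ∀b (Q(h) ∨ Q(b))) ∧ (∀b T(b)) ∨ (∃a ∃f (Q(f) ∨ ¬T(a))) ∧ (∃b Q(b))
Rename bound variables to avoid capture: b↦z1, b↦y.
  (∀h ∀b (Q(h) ∨ Q(b))) ∧ (∀z1 T(z1)) ∨ (∃a ∃f (Q(f) ∨ ¬T(a))) ∧ (∃y Q(y))
Finally move all quantifiers to the prefix:
  ∀h ∀b ∀z1 ∃a ∃f ∃y ((Q(h) ∨ Q(b)) ∧ T(z1) ∨ (Q(f) ∨ ¬T(a)) ∧ Q(y))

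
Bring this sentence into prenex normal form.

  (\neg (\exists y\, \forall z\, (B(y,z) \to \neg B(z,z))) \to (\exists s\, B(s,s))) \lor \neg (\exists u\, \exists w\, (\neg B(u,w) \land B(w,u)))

Rewrite implications/biconditionals: A → B as ¬A ∨ B.
  \neg \neg (\exists y\, \forall z\, (\neg B(y,z) \lor \neg B(z,z))) \lor (\exists s\, B(s,s)) \lor \neg (\exists u\, \exists w\, (\neg B(u,w) \land B(w,u)))
Move each ¬ inward, flipping quantifiers it crosses:
  (\exists y\, \forall z\, (\neg B(y,z) \lor \neg B(z,z))) \lor (\exists s\, B(s,s)) \lor (\forall u\, \forall w\, (B(u,w) \lor \neg B(w,u)))
All bound variables are already distinct, so no renaming is needed.
Extract every quantifier outward, since the variables are now distinct and don't occur free across branches:
  \exists y\, \forall z\, \exists s\, \forall u\, \forall w\, (\neg B(y,z) \lor \neg B(z,z) \lor B(s,s) \lor B(u,w) \lor \neg B(w,u))

\exists y\, \forall z\, \exists s\, \forall u\, \forall w\, (\neg B(y,z) \lor \neg B(z,z) \lor B(s,s) \lor B(u,w) \lor \neg B(w,u))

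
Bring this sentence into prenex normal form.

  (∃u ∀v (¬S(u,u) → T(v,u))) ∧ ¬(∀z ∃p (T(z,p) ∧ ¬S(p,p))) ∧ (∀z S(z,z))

Eliminate → and ↔ using ¬ and ∨.
  (∃u ∀v (¬¬S(u,u) ∨ T(v,u))) ∧ ¬(∀z ∃p (T(z,p) ∧ ¬S(p,p))) ∧ (∀z S(z,z))
Push ¬ through the quantifiers and connectives to reach negation normal form:
  (∃u ∀v (S(u,u) ∨ T(v,u))) ∧ (∃z ∀p (¬T(z,p) ∨ S(p,p))) ∧ (∀z S(z,z))
Give each quantifier a distinct variable: z↦x.
  (∃u ∀v (S(u,u) ∨ T(v,u))) ∧ (∃z ∀p (¬T(z,p) ∨ S(p,p))) ∧ (∀x S(x,x))
Pull the quantifiers to the front (each side's bound variable is not free in the other side):
  ∃u ∀v ∃z ∀p ∀x ((S(u,u) ∨ T(v,u)) ∧ (¬T(z,p) ∨ S(p,p)) ∧ S(x,x))

∃u ∀v ∃z ∀p ∀x ((S(u,u) ∨ T(v,u)) ∧ (¬T(z,p) ∨ S(p,p)) ∧ S(x,x))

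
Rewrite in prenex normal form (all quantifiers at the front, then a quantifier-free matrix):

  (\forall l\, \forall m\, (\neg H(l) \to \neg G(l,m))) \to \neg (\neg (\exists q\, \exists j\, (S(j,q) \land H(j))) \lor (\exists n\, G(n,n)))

\exists l\, \exists m\, \exists q\, \exists j\, \forall n\, (\neg H(l) \land G(l,m) \lor S(j,q) \land H(j) \land \neg G(n,n))

Rewrite implications/biconditionals: A → B as ¬A ∨ B.
  \neg (\forall l\, \forall m\, (\neg \neg H(l) \lor \neg G(l,m))) \lor \neg (\neg (\exists q\, \exists j\, (S(j,q) \land H(j))) \lor (\exists n\, G(n,n)))
Push ¬ through the quantifiers and connectives to reach negation normal form:
  (\exists l\, \exists m\, (\neg H(l) \land G(l,m))) \lor (\exists q\, \exists j\, (S(j,q) \land H(j))) \land (\forall n\, \neg G(n,n))
All bound variables are already distinct, so no renaming is needed.
Pull the quantifiers to the front (each side's bound variable is not free in the other side):
  \exists l\, \exists m\, \exists q\, \exists j\, \forall n\, (\neg H(l) \land G(l,m) \lor S(j,q) \land H(j) \land \neg G(n,n))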